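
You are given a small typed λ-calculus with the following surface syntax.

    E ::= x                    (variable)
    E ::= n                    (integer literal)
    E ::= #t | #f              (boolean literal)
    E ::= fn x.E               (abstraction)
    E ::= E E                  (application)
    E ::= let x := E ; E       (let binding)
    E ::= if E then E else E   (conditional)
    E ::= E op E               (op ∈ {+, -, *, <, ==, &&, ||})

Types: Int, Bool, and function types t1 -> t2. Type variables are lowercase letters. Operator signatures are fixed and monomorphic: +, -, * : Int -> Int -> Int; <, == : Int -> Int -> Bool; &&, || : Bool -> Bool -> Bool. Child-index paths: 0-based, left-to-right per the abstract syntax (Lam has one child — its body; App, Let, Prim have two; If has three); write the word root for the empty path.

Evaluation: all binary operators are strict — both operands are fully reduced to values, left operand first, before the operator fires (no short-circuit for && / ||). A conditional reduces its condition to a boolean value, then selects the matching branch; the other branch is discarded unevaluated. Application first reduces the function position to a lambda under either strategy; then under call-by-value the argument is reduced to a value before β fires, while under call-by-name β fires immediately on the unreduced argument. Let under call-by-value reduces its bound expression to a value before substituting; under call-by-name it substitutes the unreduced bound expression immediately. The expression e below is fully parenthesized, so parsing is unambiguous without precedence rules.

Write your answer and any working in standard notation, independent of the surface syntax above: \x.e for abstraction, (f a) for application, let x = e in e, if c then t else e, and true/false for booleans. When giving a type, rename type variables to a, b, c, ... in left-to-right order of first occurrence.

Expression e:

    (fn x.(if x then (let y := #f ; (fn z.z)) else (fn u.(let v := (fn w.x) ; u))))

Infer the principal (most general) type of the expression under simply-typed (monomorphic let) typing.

Answer: Bool -> a -> a

Derivation:
x : a
  unify a ~ Bool
let y : Bool
z : b
\z._ : b -> b
x : Bool
\w._ : d -> Bool
let v : d -> Bool
u : c
\u._ : c -> c
  unify b -> b ~ c -> c
  unify b ~ c
  unify c ~ c
\x._ : Bool -> c -> c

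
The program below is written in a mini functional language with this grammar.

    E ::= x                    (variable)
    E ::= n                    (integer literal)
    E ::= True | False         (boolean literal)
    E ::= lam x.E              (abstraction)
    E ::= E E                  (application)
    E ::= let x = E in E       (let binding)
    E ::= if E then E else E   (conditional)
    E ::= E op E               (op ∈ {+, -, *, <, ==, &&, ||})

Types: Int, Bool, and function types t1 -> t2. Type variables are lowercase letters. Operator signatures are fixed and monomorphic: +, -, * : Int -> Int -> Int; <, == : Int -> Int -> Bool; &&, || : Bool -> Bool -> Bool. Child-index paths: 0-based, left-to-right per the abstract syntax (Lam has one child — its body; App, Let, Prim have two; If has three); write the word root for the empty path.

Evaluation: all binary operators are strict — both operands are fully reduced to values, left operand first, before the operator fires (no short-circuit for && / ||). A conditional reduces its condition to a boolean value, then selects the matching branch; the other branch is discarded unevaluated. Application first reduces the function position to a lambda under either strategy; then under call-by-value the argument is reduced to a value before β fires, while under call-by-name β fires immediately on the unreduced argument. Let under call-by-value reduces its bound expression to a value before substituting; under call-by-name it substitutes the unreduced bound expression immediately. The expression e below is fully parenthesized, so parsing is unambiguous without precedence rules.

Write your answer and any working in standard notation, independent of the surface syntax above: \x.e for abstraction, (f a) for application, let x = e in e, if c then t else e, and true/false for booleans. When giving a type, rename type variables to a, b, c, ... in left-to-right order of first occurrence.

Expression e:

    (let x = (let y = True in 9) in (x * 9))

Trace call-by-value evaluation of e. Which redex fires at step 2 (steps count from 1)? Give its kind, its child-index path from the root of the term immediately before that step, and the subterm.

Working:
step 0: (let x = (let y = true in 9) in (x * 9))
step 1: [let@0] (let x = 9 in (x * 9))
step 2: [let@root] (9 * 9)

Answer: let at root : (let x = 9 in (x * 9))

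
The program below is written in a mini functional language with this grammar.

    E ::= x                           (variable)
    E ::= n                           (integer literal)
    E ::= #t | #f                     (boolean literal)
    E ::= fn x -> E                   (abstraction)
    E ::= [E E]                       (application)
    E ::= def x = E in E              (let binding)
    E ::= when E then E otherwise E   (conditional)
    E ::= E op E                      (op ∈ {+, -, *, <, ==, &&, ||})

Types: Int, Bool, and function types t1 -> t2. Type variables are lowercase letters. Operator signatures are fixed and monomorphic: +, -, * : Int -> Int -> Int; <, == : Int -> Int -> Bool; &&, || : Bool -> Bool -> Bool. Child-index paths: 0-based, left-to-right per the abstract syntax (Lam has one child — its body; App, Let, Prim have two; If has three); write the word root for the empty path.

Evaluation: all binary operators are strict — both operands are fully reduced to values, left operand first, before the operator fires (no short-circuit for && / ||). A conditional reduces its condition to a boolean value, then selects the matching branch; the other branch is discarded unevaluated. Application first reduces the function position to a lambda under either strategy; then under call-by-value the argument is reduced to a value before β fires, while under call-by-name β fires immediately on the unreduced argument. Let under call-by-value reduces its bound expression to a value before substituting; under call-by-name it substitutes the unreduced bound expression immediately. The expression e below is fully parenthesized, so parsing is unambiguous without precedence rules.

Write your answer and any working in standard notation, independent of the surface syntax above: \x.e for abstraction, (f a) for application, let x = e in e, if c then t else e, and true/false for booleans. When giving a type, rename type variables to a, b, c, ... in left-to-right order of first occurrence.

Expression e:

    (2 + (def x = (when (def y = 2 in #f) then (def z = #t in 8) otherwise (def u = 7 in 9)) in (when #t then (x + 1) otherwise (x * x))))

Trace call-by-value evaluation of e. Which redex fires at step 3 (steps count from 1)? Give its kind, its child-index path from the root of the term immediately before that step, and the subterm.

Working:
step 0: (2 + (let x = (if (let y = 2 in false) then (let z = true in 8) else (let u = 7 in 9)) in (if true then (x + 1) else (x * x))))
step 1: [let@1.0.0] (2 + (let x = (if false then (let z = true in 8) else (let u = 7 in 9)) in (if true then (x + 1) else (x * x))))
step 2: [if@1.0] (2 + (let x = (let u = 7 in 9) in (if true then (x + 1) else (x * x))))
step 3: [let@1.0] (2 + (let x = 9 in (if true then (x + 1) else (x * x))))

Answer: let at 1.0 : (let u = 7 in 9)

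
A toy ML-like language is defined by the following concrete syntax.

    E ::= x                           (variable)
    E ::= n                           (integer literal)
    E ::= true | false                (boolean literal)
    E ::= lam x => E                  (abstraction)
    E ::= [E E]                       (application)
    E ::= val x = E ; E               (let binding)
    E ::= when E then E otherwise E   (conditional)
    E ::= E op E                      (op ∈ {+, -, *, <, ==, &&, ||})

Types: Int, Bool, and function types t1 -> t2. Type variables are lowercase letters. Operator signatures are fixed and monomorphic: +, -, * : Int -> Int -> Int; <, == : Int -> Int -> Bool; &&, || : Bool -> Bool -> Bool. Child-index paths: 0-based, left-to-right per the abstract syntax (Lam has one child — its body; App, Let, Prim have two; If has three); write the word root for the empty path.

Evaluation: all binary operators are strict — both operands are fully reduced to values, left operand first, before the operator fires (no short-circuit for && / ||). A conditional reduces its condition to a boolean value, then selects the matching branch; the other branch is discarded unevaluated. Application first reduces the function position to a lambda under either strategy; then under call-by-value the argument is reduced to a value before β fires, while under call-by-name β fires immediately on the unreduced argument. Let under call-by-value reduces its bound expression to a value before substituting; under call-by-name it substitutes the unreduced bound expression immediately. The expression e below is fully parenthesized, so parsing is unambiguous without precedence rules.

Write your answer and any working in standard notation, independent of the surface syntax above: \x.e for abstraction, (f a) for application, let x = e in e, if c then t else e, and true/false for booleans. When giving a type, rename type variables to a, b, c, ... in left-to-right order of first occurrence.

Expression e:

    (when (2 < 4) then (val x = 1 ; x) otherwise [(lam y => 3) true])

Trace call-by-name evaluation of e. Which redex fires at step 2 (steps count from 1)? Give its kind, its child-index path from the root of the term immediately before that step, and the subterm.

Answer: if at root : (if true then (let x = 1 in x) else ((\y.3) true))

Derivation:
step 0: (if (2 < 4) then (let x = 1 in x) else ((\y.3) true))
step 1: [delta@0] (if true then (let x = 1 in x) else ((\y.3) true))
step 2: [if@root] (let x = 1 in x)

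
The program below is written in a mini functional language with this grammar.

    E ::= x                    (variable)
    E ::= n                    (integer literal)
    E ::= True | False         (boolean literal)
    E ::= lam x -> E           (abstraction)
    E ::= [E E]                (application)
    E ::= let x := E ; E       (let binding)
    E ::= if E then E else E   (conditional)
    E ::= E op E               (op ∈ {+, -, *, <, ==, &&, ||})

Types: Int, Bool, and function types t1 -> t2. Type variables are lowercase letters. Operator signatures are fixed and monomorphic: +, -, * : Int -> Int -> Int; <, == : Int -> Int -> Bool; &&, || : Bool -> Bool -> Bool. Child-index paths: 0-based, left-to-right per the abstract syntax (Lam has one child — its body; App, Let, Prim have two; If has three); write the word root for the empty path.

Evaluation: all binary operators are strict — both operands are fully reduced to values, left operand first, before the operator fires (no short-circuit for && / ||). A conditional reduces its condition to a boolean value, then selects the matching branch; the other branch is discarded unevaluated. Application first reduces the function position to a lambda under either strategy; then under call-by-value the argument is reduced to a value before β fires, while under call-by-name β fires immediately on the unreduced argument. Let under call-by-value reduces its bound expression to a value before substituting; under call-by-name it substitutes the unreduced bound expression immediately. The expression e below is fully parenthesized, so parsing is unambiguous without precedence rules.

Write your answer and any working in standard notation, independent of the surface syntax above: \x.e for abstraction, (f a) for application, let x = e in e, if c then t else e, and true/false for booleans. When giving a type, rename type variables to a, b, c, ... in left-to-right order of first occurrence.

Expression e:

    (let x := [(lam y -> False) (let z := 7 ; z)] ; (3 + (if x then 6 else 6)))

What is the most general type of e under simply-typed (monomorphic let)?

Working:
\y._ : a -> Bool
let z : Int
z : Int
  unify a -> Bool ~ Int -> b
  unify a ~ Int
  unify Bool ~ b
_ _ : Bool
let x : Bool
  unify Int ~ Int
x : Bool
  unify Bool ~ Bool
  unify Int ~ Int
  unify Int ~ Int

Answer: Int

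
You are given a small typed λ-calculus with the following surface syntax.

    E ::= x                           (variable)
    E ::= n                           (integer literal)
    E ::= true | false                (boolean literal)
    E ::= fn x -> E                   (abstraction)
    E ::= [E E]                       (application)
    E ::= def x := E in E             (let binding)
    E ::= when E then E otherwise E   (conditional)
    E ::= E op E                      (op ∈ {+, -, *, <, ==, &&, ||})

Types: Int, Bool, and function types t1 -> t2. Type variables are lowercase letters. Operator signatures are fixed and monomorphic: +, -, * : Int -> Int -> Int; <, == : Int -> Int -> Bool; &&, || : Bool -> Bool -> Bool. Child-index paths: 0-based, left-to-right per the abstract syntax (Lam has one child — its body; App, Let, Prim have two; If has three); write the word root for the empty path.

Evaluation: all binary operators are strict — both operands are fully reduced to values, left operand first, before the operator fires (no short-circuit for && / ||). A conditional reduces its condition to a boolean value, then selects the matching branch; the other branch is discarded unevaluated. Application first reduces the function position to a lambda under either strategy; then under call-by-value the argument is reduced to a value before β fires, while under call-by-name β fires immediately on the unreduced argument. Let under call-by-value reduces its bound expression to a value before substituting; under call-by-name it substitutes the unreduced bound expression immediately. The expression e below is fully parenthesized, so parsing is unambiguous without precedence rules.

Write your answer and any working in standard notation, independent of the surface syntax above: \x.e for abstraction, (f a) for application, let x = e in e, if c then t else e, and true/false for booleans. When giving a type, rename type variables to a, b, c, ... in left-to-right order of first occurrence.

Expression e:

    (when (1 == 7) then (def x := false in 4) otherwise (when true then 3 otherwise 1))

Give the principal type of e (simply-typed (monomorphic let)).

Answer: Int

Working:
  unify Int ~ Int
  unify Int ~ Int
  unify Bool ~ Bool
let x : Bool
  unify Bool ~ Bool
  unify Int ~ Int
  unify Int ~ Int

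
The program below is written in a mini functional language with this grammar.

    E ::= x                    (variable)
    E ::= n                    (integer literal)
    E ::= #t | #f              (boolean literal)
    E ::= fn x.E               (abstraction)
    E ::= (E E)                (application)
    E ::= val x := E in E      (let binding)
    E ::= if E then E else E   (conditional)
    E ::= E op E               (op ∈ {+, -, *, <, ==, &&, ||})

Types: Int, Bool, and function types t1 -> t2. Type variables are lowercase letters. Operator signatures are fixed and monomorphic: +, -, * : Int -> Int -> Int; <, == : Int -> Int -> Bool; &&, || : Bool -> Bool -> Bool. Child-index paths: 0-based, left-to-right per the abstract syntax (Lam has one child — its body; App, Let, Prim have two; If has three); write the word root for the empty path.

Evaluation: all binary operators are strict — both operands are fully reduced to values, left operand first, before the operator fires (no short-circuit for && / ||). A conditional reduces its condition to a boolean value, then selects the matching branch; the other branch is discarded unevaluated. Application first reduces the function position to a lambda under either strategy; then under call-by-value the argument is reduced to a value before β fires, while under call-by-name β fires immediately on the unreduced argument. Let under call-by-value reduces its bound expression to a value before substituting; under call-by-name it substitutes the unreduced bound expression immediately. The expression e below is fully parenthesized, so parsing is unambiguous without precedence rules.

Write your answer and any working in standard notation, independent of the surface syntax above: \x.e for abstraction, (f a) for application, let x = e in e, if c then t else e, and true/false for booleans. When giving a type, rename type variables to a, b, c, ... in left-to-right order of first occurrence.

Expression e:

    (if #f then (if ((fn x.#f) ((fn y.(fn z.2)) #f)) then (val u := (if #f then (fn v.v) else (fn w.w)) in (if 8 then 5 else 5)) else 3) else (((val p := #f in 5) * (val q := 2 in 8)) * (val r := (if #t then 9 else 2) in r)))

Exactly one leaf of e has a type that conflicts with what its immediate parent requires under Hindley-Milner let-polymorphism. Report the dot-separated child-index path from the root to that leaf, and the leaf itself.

Answer: 1.1.1.0 : 8

Working:
  unify Bool ~ Bool
\x._ : a -> Bool
\z._ : c -> Int
\y._ : b -> c -> Int
  unify b -> c -> Int ~ Bool -> d
  unify b ~ Bool
  unify c -> Int ~ d
_ _ : c -> Int
  unify a -> Bool ~ (c -> Int) -> e
  unify a ~ c -> Int
  unify Bool ~ e
_ _ : Bool
  unify Bool ~ Bool
  unify Bool ~ Bool
v : f
\v._ : f -> f
w : g
\w._ : g -> g
  unify f -> f ~ g -> g
  unify f ~ g
  unify g ~ g
let u : forall. g -> g
  unify Int ~ Bool
  FAIL: mismatch Int ~ Bool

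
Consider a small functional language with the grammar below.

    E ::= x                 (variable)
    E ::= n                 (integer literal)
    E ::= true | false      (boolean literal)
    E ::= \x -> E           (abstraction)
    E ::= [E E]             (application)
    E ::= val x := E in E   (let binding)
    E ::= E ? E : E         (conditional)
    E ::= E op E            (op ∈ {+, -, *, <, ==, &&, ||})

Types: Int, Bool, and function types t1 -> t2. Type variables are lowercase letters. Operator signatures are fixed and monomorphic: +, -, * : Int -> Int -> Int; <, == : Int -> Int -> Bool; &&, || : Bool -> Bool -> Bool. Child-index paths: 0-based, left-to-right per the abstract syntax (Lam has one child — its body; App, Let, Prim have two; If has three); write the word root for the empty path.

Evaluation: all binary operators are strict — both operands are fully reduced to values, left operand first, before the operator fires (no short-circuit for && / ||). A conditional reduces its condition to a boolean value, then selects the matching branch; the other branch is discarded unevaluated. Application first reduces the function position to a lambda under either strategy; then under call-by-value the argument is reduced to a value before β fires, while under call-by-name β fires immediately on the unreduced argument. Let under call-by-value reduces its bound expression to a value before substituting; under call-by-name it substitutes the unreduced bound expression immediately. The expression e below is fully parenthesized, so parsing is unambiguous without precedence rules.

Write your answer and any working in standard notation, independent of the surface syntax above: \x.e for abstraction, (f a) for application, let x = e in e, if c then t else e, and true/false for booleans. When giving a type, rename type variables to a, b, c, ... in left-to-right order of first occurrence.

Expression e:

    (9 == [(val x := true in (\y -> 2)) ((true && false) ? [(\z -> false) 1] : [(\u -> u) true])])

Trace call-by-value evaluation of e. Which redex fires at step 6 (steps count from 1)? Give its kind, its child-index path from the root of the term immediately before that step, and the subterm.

Working:
step 0: (9 == ((let x = true in (\y.2)) (if (true && false) then ((\z.false) 1) else ((\u.u) true))))
step 1: [let@1.0] (9 == ((\y.2) (if (true && false) then ((\z.false) 1) else ((\u.u) true))))
step 2: [delta@1.1.0] (9 == ((\y.2) (if false then ((\z.false) 1) else ((\u.u) true))))
step 3: [if@1.1] (9 == ((\y.2) ((\u.u) true)))
step 4: [beta@1.1] (9 == ((\y.2) true))
step 5: [beta@1] (9 == 2)
step 6: [delta@root] false

Answer: delta at root : (9 == 2)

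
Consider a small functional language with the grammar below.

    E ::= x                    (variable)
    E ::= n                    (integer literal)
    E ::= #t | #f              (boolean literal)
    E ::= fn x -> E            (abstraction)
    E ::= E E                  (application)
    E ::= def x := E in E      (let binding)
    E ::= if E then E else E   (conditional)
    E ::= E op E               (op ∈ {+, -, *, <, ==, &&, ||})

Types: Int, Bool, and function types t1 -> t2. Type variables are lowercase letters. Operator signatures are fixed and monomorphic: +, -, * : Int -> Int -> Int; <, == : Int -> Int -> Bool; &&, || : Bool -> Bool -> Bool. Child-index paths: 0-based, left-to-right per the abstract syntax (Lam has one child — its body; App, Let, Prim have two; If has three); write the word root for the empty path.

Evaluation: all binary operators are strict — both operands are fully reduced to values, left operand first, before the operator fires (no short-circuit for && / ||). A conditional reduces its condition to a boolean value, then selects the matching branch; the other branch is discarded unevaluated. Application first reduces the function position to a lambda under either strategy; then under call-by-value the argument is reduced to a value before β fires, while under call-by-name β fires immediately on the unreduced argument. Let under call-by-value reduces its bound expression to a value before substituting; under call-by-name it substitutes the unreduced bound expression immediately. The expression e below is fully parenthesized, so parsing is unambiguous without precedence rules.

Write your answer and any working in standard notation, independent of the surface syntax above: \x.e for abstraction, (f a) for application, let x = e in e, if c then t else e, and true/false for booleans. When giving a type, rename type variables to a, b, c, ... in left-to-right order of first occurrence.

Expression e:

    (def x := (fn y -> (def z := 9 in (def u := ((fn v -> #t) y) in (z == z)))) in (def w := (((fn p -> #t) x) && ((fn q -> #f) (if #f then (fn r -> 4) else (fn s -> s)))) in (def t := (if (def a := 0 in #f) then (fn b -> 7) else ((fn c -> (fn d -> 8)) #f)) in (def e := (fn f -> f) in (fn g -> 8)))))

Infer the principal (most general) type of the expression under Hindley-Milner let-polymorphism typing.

Answer: a -> Int

Trace:
let z : Int
\v._ : b -> Bool
y : a
  unify b -> Bool ~ a -> c
  unify b ~ a
  unify Bool ~ c
_ _ : Bool
let u : Bool
z : Int
  unify Int ~ Int
z : Int
  unify Int ~ Int
\y._ : a -> Bool
let x : forall. a -> Bool
\p._ : d -> Bool
x : e -> Bool
  unify d -> Bool ~ (e -> Bool) -> f
  unify d ~ e -> Bool
  unify Bool ~ f
_ _ : Bool
  unify Bool ~ Bool
\q._ : g -> Bool
  unify Bool ~ Bool
\r._ : h -> Int
s : i
\s._ : i -> i
  unify h -> Int ~ i -> i
  unify h ~ i
  unify Int ~ i
  unify g -> Bool ~ (Int -> Int) -> j
  unify g ~ Int -> Int
  unify Bool ~ j
_ _ : Bool
  unify Bool ~ Bool
let w : Bool
let a : Int
  unify Bool ~ Bool
\b._ : k -> Int
\d._ : m -> Int
\c._ : l -> m -> Int
  unify l -> m -> Int ~ Bool -> n
  unify l ~ Bool
  unify m -> Int ~ n
_ _ : m -> Int
  unify k -> Int ~ m -> Int
  unify k ~ m
  unify Int ~ Int
let t : forall. m -> Int
f : o
\f._ : o -> o
let e : forall. o -> o
\g._ : p -> Int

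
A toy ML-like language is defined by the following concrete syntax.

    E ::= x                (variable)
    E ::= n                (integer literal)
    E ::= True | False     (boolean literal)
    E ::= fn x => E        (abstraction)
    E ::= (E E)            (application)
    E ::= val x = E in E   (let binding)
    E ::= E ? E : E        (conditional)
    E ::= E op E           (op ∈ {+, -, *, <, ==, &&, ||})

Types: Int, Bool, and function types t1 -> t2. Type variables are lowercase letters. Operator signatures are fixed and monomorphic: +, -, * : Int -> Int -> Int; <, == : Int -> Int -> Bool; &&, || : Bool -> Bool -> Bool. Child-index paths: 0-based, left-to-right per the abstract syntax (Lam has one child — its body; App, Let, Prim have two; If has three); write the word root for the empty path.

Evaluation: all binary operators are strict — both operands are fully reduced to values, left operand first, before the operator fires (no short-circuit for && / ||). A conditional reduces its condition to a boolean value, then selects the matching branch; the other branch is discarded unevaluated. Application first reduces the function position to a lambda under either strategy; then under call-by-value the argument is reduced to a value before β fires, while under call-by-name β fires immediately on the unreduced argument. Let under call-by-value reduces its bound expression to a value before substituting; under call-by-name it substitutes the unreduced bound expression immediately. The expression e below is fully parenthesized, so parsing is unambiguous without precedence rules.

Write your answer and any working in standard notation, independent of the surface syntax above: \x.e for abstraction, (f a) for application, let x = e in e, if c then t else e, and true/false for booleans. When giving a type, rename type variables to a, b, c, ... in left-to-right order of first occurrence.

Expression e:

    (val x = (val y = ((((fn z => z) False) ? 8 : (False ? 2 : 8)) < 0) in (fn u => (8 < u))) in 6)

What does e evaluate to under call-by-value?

Answer: 6

Trace:
step 0: (let x = (let y = ((if ((\z.z) false) then 8 else (if false then 2 else 8)) < 0) in (\u.(8 < u))) in 6)
step 1: [beta@0.0.0.0] (let x = (let y = ((if false then 8 else (if false then 2 else 8)) < 0) in (\u.(8 < u))) in 6)
step 2: [if@0.0.0] (let x = (let y = ((if false then 2 else 8) < 0) in (\u.(8 < u))) in 6)
step 3: [if@0.0.0] (let x = (let y = (8 < 0) in (\u.(8 < u))) in 6)
step 4: [delta@0.0] (let x = (let y = false in (\u.(8 < u))) in 6)
step 5: [let@0] (let x = (\u.(8 < u)) in 6)
step 6: [let@root] 6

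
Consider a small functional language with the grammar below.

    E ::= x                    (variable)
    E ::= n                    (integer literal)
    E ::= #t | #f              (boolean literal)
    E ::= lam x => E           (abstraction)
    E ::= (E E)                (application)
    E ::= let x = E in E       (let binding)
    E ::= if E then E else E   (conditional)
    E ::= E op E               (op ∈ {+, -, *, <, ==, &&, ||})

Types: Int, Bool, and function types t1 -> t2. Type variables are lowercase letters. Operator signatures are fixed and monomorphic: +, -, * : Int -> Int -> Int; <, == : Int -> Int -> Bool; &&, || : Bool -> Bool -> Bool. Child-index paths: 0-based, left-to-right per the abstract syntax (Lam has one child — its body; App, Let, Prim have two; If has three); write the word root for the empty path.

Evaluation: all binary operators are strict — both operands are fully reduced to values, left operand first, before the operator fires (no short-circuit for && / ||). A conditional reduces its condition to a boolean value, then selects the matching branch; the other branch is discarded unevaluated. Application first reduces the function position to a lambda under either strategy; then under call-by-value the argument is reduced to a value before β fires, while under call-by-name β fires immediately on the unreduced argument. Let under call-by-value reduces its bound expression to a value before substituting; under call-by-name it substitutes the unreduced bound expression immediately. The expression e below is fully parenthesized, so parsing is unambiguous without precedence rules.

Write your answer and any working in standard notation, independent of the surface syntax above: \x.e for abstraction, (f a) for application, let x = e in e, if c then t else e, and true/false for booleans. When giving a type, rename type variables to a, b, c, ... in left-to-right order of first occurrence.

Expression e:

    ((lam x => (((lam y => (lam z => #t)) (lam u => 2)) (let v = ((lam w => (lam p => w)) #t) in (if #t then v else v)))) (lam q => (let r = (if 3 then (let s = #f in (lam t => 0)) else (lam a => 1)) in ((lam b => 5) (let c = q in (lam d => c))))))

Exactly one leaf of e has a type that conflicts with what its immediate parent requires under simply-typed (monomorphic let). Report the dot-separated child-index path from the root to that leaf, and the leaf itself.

Working:
\z._ : c -> Bool
\y._ : b -> c -> Bool
\u._ : d -> Int
  unify b -> c -> Bool ~ (d -> Int) -> e
  unify b ~ d -> Int
  unify c -> Bool ~ e
_ _ : c -> Bool
w : f
\p._ : g -> f
\w._ : f -> g -> f
  unify f -> g -> f ~ Bool -> h
  unify f ~ Bool
  unify g -> Bool ~ h
_ _ : g -> Bool
let v : g -> Bool
  unify Bool ~ Bool
v : g -> Bool
v : g -> Bool
  unify g -> Bool ~ g -> Bool
  unify g ~ g
  unify Bool ~ Bool
  unify c -> Bool ~ (g -> Bool) -> i
  unify c ~ g -> Bool
  unify Bool ~ i
_ _ : Bool
\x._ : a -> Bool
  unify Int ~ Bool
  FAIL: mismatch Int ~ Bool

Answer: 1.0.0.0 : 3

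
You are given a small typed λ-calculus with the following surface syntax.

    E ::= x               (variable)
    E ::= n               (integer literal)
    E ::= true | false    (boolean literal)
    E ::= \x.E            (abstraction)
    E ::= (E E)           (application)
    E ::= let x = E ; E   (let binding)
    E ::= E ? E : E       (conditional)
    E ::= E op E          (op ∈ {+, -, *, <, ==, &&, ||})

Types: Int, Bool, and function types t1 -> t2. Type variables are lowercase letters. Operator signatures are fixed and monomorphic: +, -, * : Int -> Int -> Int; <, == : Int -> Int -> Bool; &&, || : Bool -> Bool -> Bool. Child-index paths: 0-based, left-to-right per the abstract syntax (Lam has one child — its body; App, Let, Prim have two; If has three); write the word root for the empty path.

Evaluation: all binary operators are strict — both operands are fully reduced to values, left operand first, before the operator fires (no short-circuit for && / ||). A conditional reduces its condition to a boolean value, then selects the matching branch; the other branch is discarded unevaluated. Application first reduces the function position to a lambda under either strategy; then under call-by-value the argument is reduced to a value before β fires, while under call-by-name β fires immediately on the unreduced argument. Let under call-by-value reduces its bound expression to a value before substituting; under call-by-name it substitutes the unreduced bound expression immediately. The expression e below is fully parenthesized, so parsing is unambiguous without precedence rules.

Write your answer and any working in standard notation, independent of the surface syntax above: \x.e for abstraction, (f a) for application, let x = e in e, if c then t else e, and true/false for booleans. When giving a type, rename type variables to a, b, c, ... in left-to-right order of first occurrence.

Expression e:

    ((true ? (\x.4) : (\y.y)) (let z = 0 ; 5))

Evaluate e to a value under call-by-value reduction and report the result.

Answer: 4

Trace:
step 0: ((if true then (\x.4) else (\y.y)) (let z = 0 in 5))
step 1: [if@0] ((\x.4) (let z = 0 in 5))
step 2: [let@1] ((\x.4) 5)
step 3: [beta@root] 4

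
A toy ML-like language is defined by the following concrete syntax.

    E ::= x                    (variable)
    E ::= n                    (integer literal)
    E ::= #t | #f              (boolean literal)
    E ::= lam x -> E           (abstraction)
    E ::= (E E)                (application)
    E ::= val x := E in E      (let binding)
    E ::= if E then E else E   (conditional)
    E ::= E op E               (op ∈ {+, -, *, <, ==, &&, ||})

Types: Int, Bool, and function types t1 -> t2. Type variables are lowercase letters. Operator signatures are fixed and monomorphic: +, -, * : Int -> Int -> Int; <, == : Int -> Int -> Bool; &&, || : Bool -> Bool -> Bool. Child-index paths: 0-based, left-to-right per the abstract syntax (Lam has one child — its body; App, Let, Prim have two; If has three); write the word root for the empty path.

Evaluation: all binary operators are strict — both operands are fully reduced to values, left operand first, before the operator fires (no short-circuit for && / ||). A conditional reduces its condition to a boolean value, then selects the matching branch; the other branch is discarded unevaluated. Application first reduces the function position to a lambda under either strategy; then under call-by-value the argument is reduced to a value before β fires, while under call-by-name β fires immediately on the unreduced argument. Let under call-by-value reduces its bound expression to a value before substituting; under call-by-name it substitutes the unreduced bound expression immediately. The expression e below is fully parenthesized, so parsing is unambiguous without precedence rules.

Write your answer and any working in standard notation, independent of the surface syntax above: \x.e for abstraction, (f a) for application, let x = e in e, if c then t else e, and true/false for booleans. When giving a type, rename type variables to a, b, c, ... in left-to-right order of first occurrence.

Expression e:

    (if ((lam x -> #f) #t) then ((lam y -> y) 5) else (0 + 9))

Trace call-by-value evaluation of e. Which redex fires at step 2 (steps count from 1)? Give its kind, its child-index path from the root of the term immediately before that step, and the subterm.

Derivation:
step 0: (if ((\x.false) true) then ((\y.y) 5) else (0 + 9))
step 1: [beta@0] (if false then ((\y.y) 5) else (0 + 9))
step 2: [if@root] (0 + 9)

Answer: if at root : (if false then ((\y.y) 5) else (0 + 9))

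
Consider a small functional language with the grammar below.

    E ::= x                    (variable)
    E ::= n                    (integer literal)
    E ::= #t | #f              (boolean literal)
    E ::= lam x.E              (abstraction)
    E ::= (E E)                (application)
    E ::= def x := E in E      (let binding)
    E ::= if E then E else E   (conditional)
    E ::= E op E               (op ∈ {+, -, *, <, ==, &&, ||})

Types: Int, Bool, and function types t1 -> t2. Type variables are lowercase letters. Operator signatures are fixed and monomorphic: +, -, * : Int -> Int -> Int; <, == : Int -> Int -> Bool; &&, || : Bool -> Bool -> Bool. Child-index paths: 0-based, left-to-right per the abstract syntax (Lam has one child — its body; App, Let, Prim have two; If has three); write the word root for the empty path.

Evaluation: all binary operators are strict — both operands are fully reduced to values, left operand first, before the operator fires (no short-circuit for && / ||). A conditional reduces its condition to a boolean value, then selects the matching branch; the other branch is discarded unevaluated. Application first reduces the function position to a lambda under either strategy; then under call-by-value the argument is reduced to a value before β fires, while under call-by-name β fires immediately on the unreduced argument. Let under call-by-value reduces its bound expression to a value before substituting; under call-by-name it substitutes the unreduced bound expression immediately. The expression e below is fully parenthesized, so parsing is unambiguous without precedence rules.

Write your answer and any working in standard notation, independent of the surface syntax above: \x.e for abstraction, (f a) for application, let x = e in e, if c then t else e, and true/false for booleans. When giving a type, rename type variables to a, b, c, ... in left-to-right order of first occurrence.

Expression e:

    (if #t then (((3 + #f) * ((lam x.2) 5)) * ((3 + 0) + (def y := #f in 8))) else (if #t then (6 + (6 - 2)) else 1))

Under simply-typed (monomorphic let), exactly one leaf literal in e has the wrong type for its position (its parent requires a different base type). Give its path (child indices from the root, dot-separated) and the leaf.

Derivation:
  unify Bool ~ Bool
  unify Int ~ Int
  unify Bool ~ Int
  FAIL: mismatch Bool ~ Int

Answer: 1.0.0.1 : false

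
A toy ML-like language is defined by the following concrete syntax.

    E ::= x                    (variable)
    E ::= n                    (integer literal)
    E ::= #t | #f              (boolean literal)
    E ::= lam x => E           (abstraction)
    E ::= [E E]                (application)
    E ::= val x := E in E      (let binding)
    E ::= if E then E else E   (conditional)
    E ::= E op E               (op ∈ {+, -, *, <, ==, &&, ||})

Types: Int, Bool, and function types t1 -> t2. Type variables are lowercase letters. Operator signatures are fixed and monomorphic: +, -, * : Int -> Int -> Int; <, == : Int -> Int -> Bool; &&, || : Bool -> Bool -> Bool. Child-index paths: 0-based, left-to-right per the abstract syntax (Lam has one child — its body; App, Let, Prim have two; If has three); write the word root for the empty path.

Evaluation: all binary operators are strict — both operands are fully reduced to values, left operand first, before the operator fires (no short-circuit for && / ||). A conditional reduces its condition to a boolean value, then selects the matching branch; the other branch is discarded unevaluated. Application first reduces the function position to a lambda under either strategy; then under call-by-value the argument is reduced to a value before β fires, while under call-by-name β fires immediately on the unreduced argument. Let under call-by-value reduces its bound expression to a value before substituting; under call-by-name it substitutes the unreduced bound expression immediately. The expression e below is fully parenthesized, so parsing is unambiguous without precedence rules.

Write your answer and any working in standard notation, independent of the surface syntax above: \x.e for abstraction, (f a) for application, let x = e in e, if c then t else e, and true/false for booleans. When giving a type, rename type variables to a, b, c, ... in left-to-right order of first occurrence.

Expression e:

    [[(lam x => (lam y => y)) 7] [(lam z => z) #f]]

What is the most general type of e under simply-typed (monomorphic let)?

Trace:
y : b
\y._ : b -> b
\x._ : a -> b -> b
  unify a -> b -> b ~ Int -> c
  unify a ~ Int
  unify b -> b ~ c
_ _ : b -> b
z : d
\z._ : d -> d
  unify d -> d ~ Bool -> e
  unify d ~ Bool
  unify Bool ~ e
_ _ : Bool
  unify b -> b ~ Bool -> f
  unify b ~ Bool
  unify Bool ~ f
_ _ : Bool

Answer: Bool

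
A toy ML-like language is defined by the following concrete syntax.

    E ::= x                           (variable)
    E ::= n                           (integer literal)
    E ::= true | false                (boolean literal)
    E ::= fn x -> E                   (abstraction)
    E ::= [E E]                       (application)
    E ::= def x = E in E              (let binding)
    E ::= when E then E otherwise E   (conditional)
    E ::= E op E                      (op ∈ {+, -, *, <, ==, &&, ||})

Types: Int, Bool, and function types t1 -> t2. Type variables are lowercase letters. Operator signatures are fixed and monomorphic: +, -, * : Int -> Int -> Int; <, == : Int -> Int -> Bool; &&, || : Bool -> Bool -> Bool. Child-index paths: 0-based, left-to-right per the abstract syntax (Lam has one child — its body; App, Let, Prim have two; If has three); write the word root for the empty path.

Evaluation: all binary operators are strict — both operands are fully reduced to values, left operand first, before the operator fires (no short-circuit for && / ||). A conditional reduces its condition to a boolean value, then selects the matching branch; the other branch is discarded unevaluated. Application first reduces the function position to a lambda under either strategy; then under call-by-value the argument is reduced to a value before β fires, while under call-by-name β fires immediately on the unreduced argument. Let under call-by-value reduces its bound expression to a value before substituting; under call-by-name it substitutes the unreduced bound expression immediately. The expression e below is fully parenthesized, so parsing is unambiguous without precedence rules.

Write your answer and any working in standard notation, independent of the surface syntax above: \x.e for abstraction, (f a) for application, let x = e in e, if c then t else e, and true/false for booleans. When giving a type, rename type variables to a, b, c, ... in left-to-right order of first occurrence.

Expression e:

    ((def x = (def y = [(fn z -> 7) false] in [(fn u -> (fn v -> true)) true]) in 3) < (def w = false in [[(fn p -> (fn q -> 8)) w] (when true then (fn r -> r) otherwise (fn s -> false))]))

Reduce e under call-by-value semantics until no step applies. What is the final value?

Answer: true

Trace:
step 0: ((let x = (let y = ((\z.7) false) in ((\u.(\v.true)) true)) in 3) < (let w = false in (((\p.(\q.8)) w) (if true then (\r.r) else (\s.false)))))
step 1: [beta@0.0.0] ((let x = (let y = 7 in ((\u.(\v.true)) true)) in 3) < (let w = false in (((\p.(\q.8)) w) (if true then (\r.r) else (\s.false)))))
step 2: [let@0.0] ((let x = ((\u.(\v.true)) true) in 3) < (let w = false in (((\p.(\q.8)) w) (if true then (\r.r) else (\s.false)))))
step 3: [beta@0.0] ((let x = (\v.true) in 3) < (let w = false in (((\p.(\q.8)) w) (if true then (\r.r) else (\s.false)))))
step 4: [let@0] (3 < (let w = false in (((\p.(\q.8)) w) (if true then (\r.r) else (\s.false)))))
step 5: [let@1] (3 < (((\p.(\q.8)) false) (if true then (\r.r) else (\s.false))))
step 6: [beta@1.0] (3 < ((\q.8) (if true then (\r.r) else (\s.false))))
step 7: [if@1.1] (3 < ((\q.8) (\r.r)))
step 8: [beta@1] (3 < 8)
step 9: [delta@root] true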